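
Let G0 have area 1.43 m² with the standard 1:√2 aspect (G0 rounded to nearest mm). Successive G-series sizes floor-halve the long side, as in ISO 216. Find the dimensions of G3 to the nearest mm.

Let G0's short side be w mm. w · w√2 = 1.43 m² = 1,430,000 mm², so w ≈ 1005.6 mm and w√2 ≈ 1422.1 mm → G0 = 1006 × 1422 mm.
G1: ⌊1422/2⌋ × 1006 = 711 × 1006 mm
G2: ⌊1006/2⌋ × 711 = 503 × 711 mm
G3: ⌊711/2⌋ × 503 = 355 × 503 mm

355 × 503 mm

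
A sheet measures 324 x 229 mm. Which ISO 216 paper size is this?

Aspect ratio 324/229 ≈ 1.415 — close to the ISO √2 ≈ 1.414.
In the C-series (envelope sizes, between A and B): C4 = 229 × 324 mm.

C4 (229 × 324 mm)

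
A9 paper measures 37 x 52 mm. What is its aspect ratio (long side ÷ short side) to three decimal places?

52 / 37 = 1.405
ISO 216 targets √2 ≈ 1.414; the -0.009 deviation is from mm rounding.

1.405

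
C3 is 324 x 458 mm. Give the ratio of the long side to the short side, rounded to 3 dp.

458 / 324 = 1.414
Matches √2 ≈ 1.414 — the ISO 216 defining ratio.

1.414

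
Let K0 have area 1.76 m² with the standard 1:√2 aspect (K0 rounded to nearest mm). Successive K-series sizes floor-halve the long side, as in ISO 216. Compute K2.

558 × 789 mm

Let K0's short side be w mm. w · w√2 = 1.76 m² = 1,760,000 mm², so w ≈ 1115.6 mm and w√2 ≈ 1577.7 mm → K0 = 1116 × 1578 mm.
K1: ⌊1578/2⌋ × 1116 = 789 × 1116 mm
K2: ⌊1116/2⌋ × 789 = 558 × 789 mm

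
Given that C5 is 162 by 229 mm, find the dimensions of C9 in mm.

C6: ⌊229/2⌋ × 162 = 114 × 162 mm
C7: ⌊162/2⌋ × 114 = 81 × 114 mm
C8: ⌊114/2⌋ × 81 = 57 × 81 mm
C9: ⌊81/2⌋ × 57 = 40 × 57 mm

40 × 57 mm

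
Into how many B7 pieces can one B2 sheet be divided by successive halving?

32

Each ISO step halves the sheet: 1 × B2 → 2 × B3 → 4 × B4 → 8 × B5 → …
From B2 to B7 is 5 halving steps: 2^5 = 32.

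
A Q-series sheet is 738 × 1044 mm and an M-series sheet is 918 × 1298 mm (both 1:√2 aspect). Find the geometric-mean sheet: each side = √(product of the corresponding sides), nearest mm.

Short side: √(738 · 918) = √677484 ≈ 823.1 → 823 mm
Long side: √(1044 · 1298) = √1355112 ≈ 1164.1 → 1164 mm

823 × 1164 mm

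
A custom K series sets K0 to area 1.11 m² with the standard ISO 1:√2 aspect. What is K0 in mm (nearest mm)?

886 × 1253 mm

Let the short side be w mm. Then w · w√2 = 1.11 m² = 1,110,000 mm².
w² = 1,110,000/√2, so w ≈ 885.9 mm; long side = w√2 ≈ 1252.9 mm.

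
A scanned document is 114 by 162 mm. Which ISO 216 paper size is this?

Aspect ratio 162/114 ≈ 1.421 — close to the ISO √2 ≈ 1.414.
In the C-series (envelope sizes, between A and B): C6 = 114 × 162 mm.

C6 (114 × 162 mm)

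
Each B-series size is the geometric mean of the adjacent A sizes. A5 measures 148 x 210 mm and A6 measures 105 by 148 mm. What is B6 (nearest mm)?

125 × 176 mm

Short side: √(148 · 105) = √15540 ≈ 124.7 → 125 mm
Long side: √(210 · 148) = √31080 ≈ 176.3 → 176 mm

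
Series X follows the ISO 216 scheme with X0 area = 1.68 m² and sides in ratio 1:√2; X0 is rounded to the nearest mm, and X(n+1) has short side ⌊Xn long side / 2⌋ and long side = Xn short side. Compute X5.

Let X0's short side be w mm. w · w√2 = 1.68 m² = 1,680,000 mm², so w ≈ 1089.9 mm and w√2 ≈ 1541.4 mm → X0 = 1090 × 1541 mm.
X1: ⌊1541/2⌋ × 1090 = 770 × 1090 mm
X2: ⌊1090/2⌋ × 770 = 545 × 770 mm
X3: ⌊770/2⌋ × 545 = 385 × 545 mm
X4: ⌊545/2⌋ × 385 = 272 × 385 mm
X5: ⌊385/2⌋ × 272 = 192 × 272 mm

192 × 272 mm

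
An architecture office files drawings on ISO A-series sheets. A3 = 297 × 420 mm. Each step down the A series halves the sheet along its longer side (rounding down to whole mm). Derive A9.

37 × 52 mm

A4: ⌊420/2⌋ × 297 = 210 × 297 mm
A5: ⌊297/2⌋ × 210 = 148 × 210 mm
A6: ⌊210/2⌋ × 148 = 105 × 148 mm
A7: ⌊148/2⌋ × 105 = 74 × 105 mm
A8: ⌊105/2⌋ × 74 = 52 × 74 mm
A9: ⌊74/2⌋ × 52 = 37 × 52 mm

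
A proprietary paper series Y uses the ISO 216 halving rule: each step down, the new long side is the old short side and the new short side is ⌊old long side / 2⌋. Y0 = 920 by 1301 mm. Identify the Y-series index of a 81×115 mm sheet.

Y7

Y0: 920 × 1301 mm
Y1: 650 × 920 mm
Y2: 460 × 650 mm
Y3: 325 × 460 mm
Y4: 230 × 325 mm
Y5: 162 × 230 mm
Y6: 115 × 162 mm
Y7: 81 × 115 mm
Y8: 57 × 81 mm
→ matches Y7.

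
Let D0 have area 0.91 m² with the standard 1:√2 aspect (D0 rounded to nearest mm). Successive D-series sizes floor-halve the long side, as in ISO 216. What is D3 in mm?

283 × 401 mm

Let D0's short side be w mm. w · w√2 = 0.91 m² = 910,000 mm², so w ≈ 802.2 mm and w√2 ≈ 1134.4 mm → D0 = 802 × 1134 mm.
D1: ⌊1134/2⌋ × 802 = 567 × 802 mm
D2: ⌊802/2⌋ × 567 = 401 × 567 mm
D3: ⌊567/2⌋ × 401 = 283 × 401 mm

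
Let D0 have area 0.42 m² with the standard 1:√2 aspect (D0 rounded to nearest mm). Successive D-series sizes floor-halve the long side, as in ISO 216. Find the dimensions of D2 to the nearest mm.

Let D0's short side be w mm. w · w√2 = 0.42 m² = 420,000 mm², so w ≈ 545.0 mm and w√2 ≈ 770.7 mm → D0 = 545 × 771 mm.
D1: ⌊771/2⌋ × 545 = 385 × 545 mm
D2: ⌊545/2⌋ × 385 = 272 × 385 mm

272 × 385 mm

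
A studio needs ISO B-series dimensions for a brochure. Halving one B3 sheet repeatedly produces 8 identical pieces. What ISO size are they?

B6

8 = 2^3, so 3 halving steps.
B3 → B4 → … → B6 after 3 steps.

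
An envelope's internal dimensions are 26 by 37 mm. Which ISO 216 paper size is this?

Aspect ratio 37/26 ≈ 1.423 — close to the ISO √2 ≈ 1.414.
In the A-series (A0 area = 1 m²): A10 = 26 × 37 mm.

A10 (26 × 37 mm)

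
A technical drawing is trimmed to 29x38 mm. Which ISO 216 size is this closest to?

C10 (28 × 40 mm)

Aspect ratio 38/29 ≈ 1.310 (ISO target is √2 ≈ 1.414).
In the C-series (envelope sizes, between A and B): C10 = 28 × 40 mm.
Off by 3 mm total — nearest standard size.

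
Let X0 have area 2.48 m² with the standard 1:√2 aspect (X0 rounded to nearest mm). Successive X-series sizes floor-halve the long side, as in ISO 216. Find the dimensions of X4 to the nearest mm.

331 × 468 mm

Let X0's short side be w mm. w · w√2 = 2.48 m² = 2,480,000 mm², so w ≈ 1324.2 mm and w√2 ≈ 1872.8 mm → X0 = 1324 × 1873 mm.
X1: ⌊1873/2⌋ × 1324 = 936 × 1324 mm
X2: ⌊1324/2⌋ × 936 = 662 × 936 mm
X3: ⌊936/2⌋ × 662 = 468 × 662 mm
X4: ⌊662/2⌋ × 468 = 331 × 468 mm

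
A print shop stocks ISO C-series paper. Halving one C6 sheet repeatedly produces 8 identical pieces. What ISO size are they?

C9

8 = 2^3, so 3 halving steps.
C6 → C7 → … → C9 after 3 steps.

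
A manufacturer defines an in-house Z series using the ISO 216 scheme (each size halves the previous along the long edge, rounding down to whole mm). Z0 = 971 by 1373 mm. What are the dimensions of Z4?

242 × 343 mm

Z1: ⌊1373/2⌋ × 971 = 686 × 971 mm
Z2: ⌊971/2⌋ × 686 = 485 × 686 mm
Z3: ⌊686/2⌋ × 485 = 343 × 485 mm
Z4: ⌊485/2⌋ × 343 = 242 × 343 mm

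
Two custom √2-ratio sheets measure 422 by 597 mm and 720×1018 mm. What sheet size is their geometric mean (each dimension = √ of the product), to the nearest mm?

Short side: √(422 · 720) = √303840 ≈ 551.2 → 551 mm
Long side: √(597 · 1018) = √607746 ≈ 779.6 → 780 mm

551 × 780 mm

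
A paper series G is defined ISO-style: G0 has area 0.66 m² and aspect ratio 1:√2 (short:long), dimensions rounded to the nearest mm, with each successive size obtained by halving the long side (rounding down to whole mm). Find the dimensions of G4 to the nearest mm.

170 × 241 mm

Let G0's short side be w mm. w · w√2 = 0.66 m² = 660,000 mm², so w ≈ 683.1 mm and w√2 ≈ 966.1 mm → G0 = 683 × 966 mm.
G1: ⌊966/2⌋ × 683 = 483 × 683 mm
G2: ⌊683/2⌋ × 483 = 341 × 483 mm
G3: ⌊483/2⌋ × 341 = 241 × 341 mm
G4: ⌊341/2⌋ × 241 = 170 × 241 mm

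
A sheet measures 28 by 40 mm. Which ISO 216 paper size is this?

Aspect ratio 40/28 ≈ 1.429 — close to the ISO √2 ≈ 1.414.
In the C-series (envelope sizes, between A and B): C10 = 28 × 40 mm.

C10 (28 × 40 mm)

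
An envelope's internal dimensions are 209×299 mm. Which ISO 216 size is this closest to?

A4 (210 × 297 mm)

Aspect ratio 299/209 ≈ 1.431 (ISO target is √2 ≈ 1.414).
In the A-series (A0 area = 1 m²): A4 = 210 × 297 mm.
Off by 3 mm total — nearest standard size.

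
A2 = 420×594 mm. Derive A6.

A3: ⌊594/2⌋ × 420 = 297 × 420 mm
A4: ⌊420/2⌋ × 297 = 210 × 297 mm
A5: ⌊297/2⌋ × 210 = 148 × 210 mm
A6: ⌊210/2⌋ × 148 = 105 × 148 mm

105 × 148 mm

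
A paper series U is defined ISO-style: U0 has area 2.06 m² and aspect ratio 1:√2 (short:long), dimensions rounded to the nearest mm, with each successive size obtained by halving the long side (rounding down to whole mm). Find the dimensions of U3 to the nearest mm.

426 × 603 mm

Let U0's short side be w mm. w · w√2 = 2.06 m² = 2,060,000 mm², so w ≈ 1206.9 mm and w√2 ≈ 1706.8 mm → U0 = 1207 × 1707 mm.
U1: ⌊1707/2⌋ × 1207 = 853 × 1207 mm
U2: ⌊1207/2⌋ × 853 = 603 × 853 mm
U3: ⌊853/2⌋ × 603 = 426 × 603 mm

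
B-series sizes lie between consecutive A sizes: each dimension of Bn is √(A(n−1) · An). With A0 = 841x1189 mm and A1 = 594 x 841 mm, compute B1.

707 × 1000 mm

Short side: √(841 · 594) = √499554 ≈ 706.8 → 707 mm
Long side: √(1189 · 841) = √999949 ≈ 1000.0 → 1000 mm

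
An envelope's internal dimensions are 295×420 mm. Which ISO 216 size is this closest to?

Aspect ratio 420/295 ≈ 1.424 — close to the ISO √2 ≈ 1.414.
In the A-series (A0 area = 1 m²): A3 = 297 × 420 mm.
Off by 2 mm total — nearest standard size.

A3 (297 × 420 mm)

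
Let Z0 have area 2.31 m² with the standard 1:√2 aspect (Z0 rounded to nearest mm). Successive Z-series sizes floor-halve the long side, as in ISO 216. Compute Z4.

319 × 451 mm

Let Z0's short side be w mm. w · w√2 = 2.31 m² = 2,310,000 mm², so w ≈ 1278.1 mm and w√2 ≈ 1807.4 mm → Z0 = 1278 × 1807 mm.
Z1: ⌊1807/2⌋ × 1278 = 903 × 1278 mm
Z2: ⌊1278/2⌋ × 903 = 639 × 903 mm
Z3: ⌊903/2⌋ × 639 = 451 × 639 mm
Z4: ⌊639/2⌋ × 451 = 319 × 451 mm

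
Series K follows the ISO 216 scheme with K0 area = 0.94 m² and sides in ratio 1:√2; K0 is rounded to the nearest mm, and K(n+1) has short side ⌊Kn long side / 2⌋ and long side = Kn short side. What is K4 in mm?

Let K0's short side be w mm. w · w√2 = 0.94 m² = 940,000 mm², so w ≈ 815.3 mm and w√2 ≈ 1153.0 mm → K0 = 815 × 1153 mm.
K1: ⌊1153/2⌋ × 815 = 576 × 815 mm
K2: ⌊815/2⌋ × 576 = 407 × 576 mm
K3: ⌊576/2⌋ × 407 = 288 × 407 mm
K4: ⌊407/2⌋ × 288 = 203 × 288 mm

203 × 288 mm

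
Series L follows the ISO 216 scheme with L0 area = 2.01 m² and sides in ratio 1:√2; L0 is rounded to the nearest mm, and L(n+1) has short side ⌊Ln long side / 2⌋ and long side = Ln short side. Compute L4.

Let L0's short side be w mm. w · w√2 = 2.01 m² = 2,010,000 mm², so w ≈ 1192.2 mm and w√2 ≈ 1686.0 mm → L0 = 1192 × 1686 mm.
L1: ⌊1686/2⌋ × 1192 = 843 × 1192 mm
L2: ⌊1192/2⌋ × 843 = 596 × 843 mm
L3: ⌊843/2⌋ × 596 = 421 × 596 mm
L4: ⌊596/2⌋ × 421 = 298 × 421 mm

298 × 421 mm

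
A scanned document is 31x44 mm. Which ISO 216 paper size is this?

Aspect ratio 44/31 ≈ 1.419 — close to the ISO √2 ≈ 1.414.
In the B-series (B0 = 1000 × 1414 mm): B10 = 31 × 44 mm.

B10 (31 × 44 mm)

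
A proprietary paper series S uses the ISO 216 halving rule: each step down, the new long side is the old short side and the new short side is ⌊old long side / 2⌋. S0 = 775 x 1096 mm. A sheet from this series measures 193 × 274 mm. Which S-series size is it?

S0: 775 × 1096 mm
S1: 548 × 775 mm
S2: 387 × 548 mm
S3: 274 × 387 mm
S4: 193 × 274 mm
S5: 137 × 193 mm
→ matches S4.

S4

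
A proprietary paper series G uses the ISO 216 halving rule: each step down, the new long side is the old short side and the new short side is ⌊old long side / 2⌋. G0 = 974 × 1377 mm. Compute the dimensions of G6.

G1: ⌊1377/2⌋ × 974 = 688 × 974 mm
G2: ⌊974/2⌋ × 688 = 487 × 688 mm
G3: ⌊688/2⌋ × 487 = 344 × 487 mm
G4: ⌊487/2⌋ × 344 = 243 × 344 mm
G5: ⌊344/2⌋ × 243 = 172 × 243 mm
G6: ⌊243/2⌋ × 172 = 121 × 172 mm

121 × 172 mm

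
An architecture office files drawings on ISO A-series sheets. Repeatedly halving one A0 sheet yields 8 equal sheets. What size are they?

A3

8 = 2^3, so 3 halving steps.
A0 → A1 → … → A3 after 3 steps.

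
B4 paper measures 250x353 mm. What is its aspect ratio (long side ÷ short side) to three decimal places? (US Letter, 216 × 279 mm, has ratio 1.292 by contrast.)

1.412

353 / 250 = 1.412
ISO 216 targets √2 ≈ 1.414; the -0.002 deviation is from mm rounding.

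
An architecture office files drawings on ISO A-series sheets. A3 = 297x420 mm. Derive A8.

A4: ⌊420/2⌋ × 297 = 210 × 297 mm
A5: ⌊297/2⌋ × 210 = 148 × 210 mm
A6: ⌊210/2⌋ × 148 = 105 × 148 mm
A7: ⌊148/2⌋ × 105 = 74 × 105 mm
A8: ⌊105/2⌋ × 74 = 52 × 74 mm

52 × 74 mm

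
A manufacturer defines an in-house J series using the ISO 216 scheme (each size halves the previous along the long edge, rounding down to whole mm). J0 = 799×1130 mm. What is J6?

99 × 141 mm

J1: ⌊1130/2⌋ × 799 = 565 × 799 mm
J2: ⌊799/2⌋ × 565 = 399 × 565 mm
J3: ⌊565/2⌋ × 399 = 282 × 399 mm
J4: ⌊399/2⌋ × 282 = 199 × 282 mm
J5: ⌊282/2⌋ × 199 = 141 × 199 mm
J6: ⌊199/2⌋ × 141 = 99 × 141 mm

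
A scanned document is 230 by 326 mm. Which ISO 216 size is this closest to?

Aspect ratio 326/230 ≈ 1.417 — close to the ISO √2 ≈ 1.414.
In the C-series (envelope sizes, between A and B): C4 = 229 × 324 mm.
Off by 3 mm total — nearest standard size.

C4 (229 × 324 mm)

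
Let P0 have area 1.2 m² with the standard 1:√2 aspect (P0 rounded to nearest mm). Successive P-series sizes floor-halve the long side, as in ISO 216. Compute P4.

Let P0's short side be w mm. w · w√2 = 1.2 m² = 1,200,000 mm², so w ≈ 921.2 mm and w√2 ≈ 1302.7 mm → P0 = 921 × 1303 mm.
P1: ⌊1303/2⌋ × 921 = 651 × 921 mm
P2: ⌊921/2⌋ × 651 = 460 × 651 mm
P3: ⌊651/2⌋ × 460 = 325 × 460 mm
P4: ⌊460/2⌋ × 325 = 230 × 325 mm

230 × 325 mm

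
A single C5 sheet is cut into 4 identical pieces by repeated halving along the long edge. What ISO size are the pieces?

4 = 2^2, so 2 halving steps.
C5 → C6 → … → C7 after 2 steps.

C7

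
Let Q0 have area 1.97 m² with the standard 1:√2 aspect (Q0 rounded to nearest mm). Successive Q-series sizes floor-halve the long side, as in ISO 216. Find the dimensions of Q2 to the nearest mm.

Let Q0's short side be w mm. w · w√2 = 1.97 m² = 1,970,000 mm², so w ≈ 1180.3 mm and w√2 ≈ 1669.1 mm → Q0 = 1180 × 1669 mm.
Q1: ⌊1669/2⌋ × 1180 = 834 × 1180 mm
Q2: ⌊1180/2⌋ × 834 = 590 × 834 mm

590 × 834 mm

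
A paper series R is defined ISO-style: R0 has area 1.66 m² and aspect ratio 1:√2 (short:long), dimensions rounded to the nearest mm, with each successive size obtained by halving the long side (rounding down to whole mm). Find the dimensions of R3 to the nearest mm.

Let R0's short side be w mm. w · w√2 = 1.66 m² = 1,660,000 mm², so w ≈ 1083.4 mm and w√2 ≈ 1532.2 mm → R0 = 1083 × 1532 mm.
R1: ⌊1532/2⌋ × 1083 = 766 × 1083 mm
R2: ⌊1083/2⌋ × 766 = 541 × 766 mm
R3: ⌊766/2⌋ × 541 = 383 × 541 mm

383 × 541 mm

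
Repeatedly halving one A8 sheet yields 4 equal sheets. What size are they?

A10

4 = 2^2, so 2 halving steps.
A8 → A9 → … → A10 after 2 steps.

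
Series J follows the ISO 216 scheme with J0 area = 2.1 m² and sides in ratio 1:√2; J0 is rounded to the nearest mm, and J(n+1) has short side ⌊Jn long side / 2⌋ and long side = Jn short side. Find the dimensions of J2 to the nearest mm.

Let J0's short side be w mm. w · w√2 = 2.1 m² = 2,100,000 mm², so w ≈ 1218.6 mm and w√2 ≈ 1723.3 mm → J0 = 1219 × 1723 mm.
J1: ⌊1723/2⌋ × 1219 = 861 × 1219 mm
J2: ⌊1219/2⌋ × 861 = 609 × 861 mm

609 × 861 mm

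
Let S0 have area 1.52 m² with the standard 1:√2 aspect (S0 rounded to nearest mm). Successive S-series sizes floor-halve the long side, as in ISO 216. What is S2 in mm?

Let S0's short side be w mm. w · w√2 = 1.52 m² = 1,520,000 mm², so w ≈ 1036.7 mm and w√2 ≈ 1466.2 mm → S0 = 1037 × 1466 mm.
S1: ⌊1466/2⌋ × 1037 = 733 × 1037 mm
S2: ⌊1037/2⌋ × 733 = 518 × 733 mm

518 × 733 mm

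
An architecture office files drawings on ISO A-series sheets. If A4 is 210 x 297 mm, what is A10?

A5: ⌊297/2⌋ × 210 = 148 × 210 mm
A6: ⌊210/2⌋ × 148 = 105 × 148 mm
A7: ⌊148/2⌋ × 105 = 74 × 105 mm
A8: ⌊105/2⌋ × 74 = 52 × 74 mm
A9: ⌊74/2⌋ × 52 = 37 × 52 mm
A10: ⌊52/2⌋ × 37 = 26 × 37 mm

26 × 37 mm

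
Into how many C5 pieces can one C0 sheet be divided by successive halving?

C0 = 917 × 1297 mm; C5 = 162 × 229 mm.
Each halving step doubles the count; 5 steps from C0 to C5.
2^5 = 32.

32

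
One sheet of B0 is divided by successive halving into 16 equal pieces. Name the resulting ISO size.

B4

16 = 2^4, so 4 halving steps.
B0 → B1 → … → B4 after 4 steps.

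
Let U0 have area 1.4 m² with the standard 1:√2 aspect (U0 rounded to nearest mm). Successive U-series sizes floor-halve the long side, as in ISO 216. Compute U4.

Let U0's short side be w mm. w · w√2 = 1.4 m² = 1,400,000 mm², so w ≈ 995.0 mm and w√2 ≈ 1407.1 mm → U0 = 995 × 1407 mm.
U1: ⌊1407/2⌋ × 995 = 703 × 995 mm
U2: ⌊995/2⌋ × 703 = 497 × 703 mm
U3: ⌊703/2⌋ × 497 = 351 × 497 mm
U4: ⌊497/2⌋ × 351 = 248 × 351 mm

248 × 351 mm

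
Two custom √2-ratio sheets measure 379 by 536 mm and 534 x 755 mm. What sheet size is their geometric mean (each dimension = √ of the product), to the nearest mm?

Short side: √(379 · 534) = √202386 ≈ 449.9 → 450 mm
Long side: √(536 · 755) = √404680 ≈ 636.1 → 636 mm

450 × 636 mm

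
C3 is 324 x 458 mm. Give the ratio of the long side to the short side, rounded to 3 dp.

1.414

458 / 324 = 1.414
Matches √2 ≈ 1.414 — the ISO 216 defining ratio.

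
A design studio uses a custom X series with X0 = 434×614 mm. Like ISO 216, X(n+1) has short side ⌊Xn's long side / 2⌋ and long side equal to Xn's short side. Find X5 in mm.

76 × 108 mm

X1: ⌊614/2⌋ × 434 = 307 × 434 mm
X2: ⌊434/2⌋ × 307 = 217 × 307 mm
X3: ⌊307/2⌋ × 217 = 153 × 217 mm
X4: ⌊217/2⌋ × 153 = 108 × 153 mm
X5: ⌊153/2⌋ × 108 = 76 × 108 mm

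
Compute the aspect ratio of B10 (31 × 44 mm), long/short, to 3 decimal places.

1.419

44 / 31 = 1.419
ISO 216 targets √2 ≈ 1.414; the +0.005 deviation is from mm rounding.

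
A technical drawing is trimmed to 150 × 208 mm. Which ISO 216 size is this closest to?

A5 (148 × 210 mm)

Aspect ratio 208/150 ≈ 1.387 (ISO target is √2 ≈ 1.414).
In the A-series (A0 area = 1 m²): A5 = 148 × 210 mm.
Off by 4 mm total — nearest standard size.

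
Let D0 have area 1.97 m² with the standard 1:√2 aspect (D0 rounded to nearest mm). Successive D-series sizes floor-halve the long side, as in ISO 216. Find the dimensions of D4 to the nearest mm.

295 × 417 mm

Let D0's short side be w mm. w · w√2 = 1.97 m² = 1,970,000 mm², so w ≈ 1180.3 mm and w√2 ≈ 1669.1 mm → D0 = 1180 × 1669 mm.
D1: ⌊1669/2⌋ × 1180 = 834 × 1180 mm
D2: ⌊1180/2⌋ × 834 = 590 × 834 mm
D3: ⌊834/2⌋ × 590 = 417 × 590 mm
D4: ⌊590/2⌋ × 417 = 295 × 417 mm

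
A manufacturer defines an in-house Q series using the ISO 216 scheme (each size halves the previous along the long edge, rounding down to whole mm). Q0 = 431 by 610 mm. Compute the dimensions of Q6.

53 × 76 mm

Q1: ⌊610/2⌋ × 431 = 305 × 431 mm
Q2: ⌊431/2⌋ × 305 = 215 × 305 mm
Q3: ⌊305/2⌋ × 215 = 152 × 215 mm
Q4: ⌊215/2⌋ × 152 = 107 × 152 mm
Q5: ⌊152/2⌋ × 107 = 76 × 107 mm
Q6: ⌊107/2⌋ × 76 = 53 × 76 mm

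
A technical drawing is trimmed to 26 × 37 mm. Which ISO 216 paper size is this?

A10 (26 × 37 mm)

Aspect ratio 37/26 ≈ 1.423 — close to the ISO √2 ≈ 1.414.
In the A-series (A0 area = 1 m²): A10 = 26 × 37 mm.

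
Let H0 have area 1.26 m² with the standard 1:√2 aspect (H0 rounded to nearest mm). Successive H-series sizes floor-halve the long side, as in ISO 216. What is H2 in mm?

472 × 667 mm

Let H0's short side be w mm. w · w√2 = 1.26 m² = 1,260,000 mm², so w ≈ 943.9 mm and w√2 ≈ 1334.9 mm → H0 = 944 × 1335 mm.
H1: ⌊1335/2⌋ × 944 = 667 × 944 mm
H2: ⌊944/2⌋ × 667 = 472 × 667 mm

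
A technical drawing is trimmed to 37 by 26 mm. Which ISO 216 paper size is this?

Aspect ratio 37/26 ≈ 1.423 — close to the ISO √2 ≈ 1.414.
In the A-series (A0 area = 1 m²): A10 = 26 × 37 mm.

A10 (26 × 37 mm)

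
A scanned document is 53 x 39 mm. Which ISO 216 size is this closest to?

Aspect ratio 53/39 ≈ 1.359 (ISO target is √2 ≈ 1.414).
In the A-series (A0 area = 1 m²): A9 = 37 × 52 mm.
Off by 3 mm total — nearest standard size.

A9 (37 × 52 mm)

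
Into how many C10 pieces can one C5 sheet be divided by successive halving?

Each ISO step halves the sheet: 1 × C5 → 2 × C6 → 4 × C7 → 8 × C8 → …
From C5 to C10 is 5 halving steps: 2^5 = 32.

32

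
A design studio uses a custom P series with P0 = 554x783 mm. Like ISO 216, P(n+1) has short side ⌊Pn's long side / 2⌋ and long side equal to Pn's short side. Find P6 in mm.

P1 = 391 × 554 mm (from P0 by 1 halving).
P2: ⌊554/2⌋ × 391 = 277 × 391 mm
P3: ⌊391/2⌋ × 277 = 195 × 277 mm
P4: ⌊277/2⌋ × 195 = 138 × 195 mm
P5: ⌊195/2⌋ × 138 = 97 × 138 mm
P6: ⌊138/2⌋ × 97 = 69 × 97 mm

69 × 97 mm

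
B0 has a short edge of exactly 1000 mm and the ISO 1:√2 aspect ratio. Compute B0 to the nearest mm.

1000 × 1414 mm

Short side = 1000 mm; long side = 1000√2 ≈ 1414.2 mm.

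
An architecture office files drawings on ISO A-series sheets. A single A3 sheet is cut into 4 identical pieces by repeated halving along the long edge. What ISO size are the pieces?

4 = 2^2, so 2 halving steps.
A3 → A4 → … → A5 after 2 steps.

A5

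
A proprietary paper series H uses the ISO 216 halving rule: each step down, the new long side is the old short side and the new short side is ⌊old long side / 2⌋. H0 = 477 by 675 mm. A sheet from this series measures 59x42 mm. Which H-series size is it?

H0: 477 × 675 mm
H1: 337 × 477 mm
H2: 238 × 337 mm
H3: 168 × 238 mm
H4: 119 × 168 mm
H5: 84 × 119 mm
H6: 59 × 84 mm
H7: 42 × 59 mm
H8: 29 × 42 mm
→ matches H7.

H7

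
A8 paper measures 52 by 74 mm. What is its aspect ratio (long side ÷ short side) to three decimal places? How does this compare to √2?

1.423

74 / 52 = 1.423
ISO 216 targets √2 ≈ 1.414; the +0.009 deviation is from mm rounding.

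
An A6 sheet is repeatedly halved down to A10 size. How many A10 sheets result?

Each ISO step halves the sheet: 1 × A6 → 2 × A7 → 4 × A8 → 8 × A9 → …
From A6 to A10 is 4 halving steps: 2^4 = 16.

16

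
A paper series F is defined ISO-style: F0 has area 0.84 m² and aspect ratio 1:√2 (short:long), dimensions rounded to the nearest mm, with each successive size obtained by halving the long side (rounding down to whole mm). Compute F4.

Let F0's short side be w mm. w · w√2 = 0.84 m² = 840,000 mm², so w ≈ 770.7 mm and w√2 ≈ 1089.9 mm → F0 = 771 × 1090 mm.
F1: ⌊1090/2⌋ × 771 = 545 × 771 mm
F2: ⌊771/2⌋ × 545 = 385 × 545 mm
F3: ⌊545/2⌋ × 385 = 272 × 385 mm
F4: ⌊385/2⌋ × 272 = 192 × 272 mm

192 × 272 mm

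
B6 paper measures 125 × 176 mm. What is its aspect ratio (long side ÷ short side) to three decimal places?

176 / 125 = 1.408
ISO 216 targets √2 ≈ 1.414; the -0.006 deviation is from mm rounding.

1.408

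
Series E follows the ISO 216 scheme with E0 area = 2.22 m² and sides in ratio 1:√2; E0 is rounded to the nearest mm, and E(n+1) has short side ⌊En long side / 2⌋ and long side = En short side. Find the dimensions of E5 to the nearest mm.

Let E0's short side be w mm. w · w√2 = 2.22 m² = 2,220,000 mm², so w ≈ 1252.9 mm and w√2 ≈ 1771.9 mm → E0 = 1253 × 1772 mm.
E1: ⌊1772/2⌋ × 1253 = 886 × 1253 mm
E2: ⌊1253/2⌋ × 886 = 626 × 886 mm
E3: ⌊886/2⌋ × 626 = 443 × 626 mm
E4: ⌊626/2⌋ × 443 = 313 × 443 mm
E5: ⌊443/2⌋ × 313 = 221 × 313 mm

221 × 313 mm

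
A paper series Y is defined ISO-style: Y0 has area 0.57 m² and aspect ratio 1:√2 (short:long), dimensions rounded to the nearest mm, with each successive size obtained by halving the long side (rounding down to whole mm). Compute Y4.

Let Y0's short side be w mm. w · w√2 = 0.57 m² = 570,000 mm², so w ≈ 634.9 mm and w√2 ≈ 897.8 mm → Y0 = 635 × 898 mm.
Y1: ⌊898/2⌋ × 635 = 449 × 635 mm
Y2: ⌊635/2⌋ × 449 = 317 × 449 mm
Y3: ⌊449/2⌋ × 317 = 224 × 317 mm
Y4: ⌊317/2⌋ × 224 = 158 × 224 mm

158 × 224 mm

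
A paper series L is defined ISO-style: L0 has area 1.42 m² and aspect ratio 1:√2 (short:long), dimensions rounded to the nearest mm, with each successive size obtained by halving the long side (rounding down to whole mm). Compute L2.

501 × 708 mm

Let L0's short side be w mm. w · w√2 = 1.42 m² = 1,420,000 mm², so w ≈ 1002.0 mm and w√2 ≈ 1417.1 mm → L0 = 1002 × 1417 mm.
L1: ⌊1417/2⌋ × 1002 = 708 × 1002 mm
L2: ⌊1002/2⌋ × 708 = 501 × 708 mm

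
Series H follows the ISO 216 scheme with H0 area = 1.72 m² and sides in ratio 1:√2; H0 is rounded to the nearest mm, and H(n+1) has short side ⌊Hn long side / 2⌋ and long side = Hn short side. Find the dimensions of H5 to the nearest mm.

Let H0's short side be w mm. w · w√2 = 1.72 m² = 1,720,000 mm², so w ≈ 1102.8 mm and w√2 ≈ 1559.6 mm → H0 = 1103 × 1560 mm.
H1: ⌊1560/2⌋ × 1103 = 780 × 1103 mm
H2: ⌊1103/2⌋ × 780 = 551 × 780 mm
H3: ⌊780/2⌋ × 551 = 390 × 551 mm
H4: ⌊551/2⌋ × 390 = 275 × 390 mm
H5: ⌊390/2⌋ × 275 = 195 × 275 mm

195 × 275 mm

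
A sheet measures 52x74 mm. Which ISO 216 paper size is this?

A8 (52 × 74 mm)

Aspect ratio 74/52 ≈ 1.423 — close to the ISO √2 ≈ 1.414.
In the A-series (A0 area = 1 m²): A8 = 52 × 74 mm.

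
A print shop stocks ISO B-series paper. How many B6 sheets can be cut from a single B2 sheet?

16

Each ISO step halves the sheet: 1 × B2 → 2 × B3 → 4 × B4 → 8 × B5 → …
From B2 to B6 is 4 halving steps: 2^4 = 16.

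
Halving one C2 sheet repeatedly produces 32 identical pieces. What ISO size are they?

C7

32 = 2^5, so 5 halving steps.
C2 → C3 → … → C7 after 5 steps.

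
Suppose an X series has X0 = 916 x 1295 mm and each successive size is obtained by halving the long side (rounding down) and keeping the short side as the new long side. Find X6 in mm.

114 × 161 mm

X1: ⌊1295/2⌋ × 916 = 647 × 916 mm
X2: ⌊916/2⌋ × 647 = 458 × 647 mm
X3: ⌊647/2⌋ × 458 = 323 × 458 mm
X4: ⌊458/2⌋ × 323 = 229 × 323 mm
X5: ⌊323/2⌋ × 229 = 161 × 229 mm
X6: ⌊229/2⌋ × 161 = 114 × 161 mm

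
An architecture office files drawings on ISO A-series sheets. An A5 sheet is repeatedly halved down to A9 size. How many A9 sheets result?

A5 = 148 × 210 mm; A9 = 37 × 52 mm.
Each halving step doubles the count; 4 steps from A5 to A9.
2^4 = 16.

16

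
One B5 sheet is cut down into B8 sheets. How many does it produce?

Each ISO step halves the sheet: 1 × B5 → 2 × B6 → 4 × B7 → 8 × B8
From B5 to B8 is 3 halving steps: 2^3 = 8.

8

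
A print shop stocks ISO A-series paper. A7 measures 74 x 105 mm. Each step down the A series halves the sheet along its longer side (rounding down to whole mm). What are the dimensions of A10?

26 × 37 mm

A8: ⌊105/2⌋ × 74 = 52 × 74 mm
A9: ⌊74/2⌋ × 52 = 37 × 52 mm
A10: ⌊52/2⌋ × 37 = 26 × 37 mm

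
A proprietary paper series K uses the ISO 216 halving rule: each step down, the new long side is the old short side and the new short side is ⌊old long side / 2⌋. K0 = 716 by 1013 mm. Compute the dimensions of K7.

K1 = 506 × 716 mm (from K0 by 1 halving).
K2: ⌊716/2⌋ × 506 = 358 × 506 mm
K3: ⌊506/2⌋ × 358 = 253 × 358 mm
K4: ⌊358/2⌋ × 253 = 179 × 253 mm
K5: ⌊253/2⌋ × 179 = 126 × 179 mm
K6: ⌊179/2⌋ × 126 = 89 × 126 mm
K7: ⌊126/2⌋ × 89 = 63 × 89 mm

63 × 89 mm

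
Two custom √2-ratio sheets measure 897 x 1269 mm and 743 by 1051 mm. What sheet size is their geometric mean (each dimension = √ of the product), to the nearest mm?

Short side: √(897 · 743) = √666471 ≈ 816.4 → 816 mm
Long side: √(1269 · 1051) = √1333719 ≈ 1154.9 → 1155 mm

816 × 1155 mm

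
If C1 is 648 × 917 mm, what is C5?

C2: ⌊917/2⌋ × 648 = 458 × 648 mm
C3: ⌊648/2⌋ × 458 = 324 × 458 mm
C4: ⌊458/2⌋ × 324 = 229 × 324 mm
C5: ⌊324/2⌋ × 229 = 162 × 229 mm

162 × 229 mm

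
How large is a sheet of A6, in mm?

A0 = 841 × 1189 mm (A0 has area 1 m², aspect 1:√2).
A1: ⌊1189/2⌋ × 841 = 594 × 841 mm
A2: ⌊841/2⌋ × 594 = 420 × 594 mm
A3: ⌊594/2⌋ × 420 = 297 × 420 mm
A4: ⌊420/2⌋ × 297 = 210 × 297 mm
A5: ⌊297/2⌋ × 210 = 148 × 210 mm
A6: ⌊210/2⌋ × 148 = 105 × 148 mm

105 × 148 mm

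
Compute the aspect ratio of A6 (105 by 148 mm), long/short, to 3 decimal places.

148 / 105 = 1.410
ISO 216 targets √2 ≈ 1.414; the -0.005 deviation is from mm rounding.

1.410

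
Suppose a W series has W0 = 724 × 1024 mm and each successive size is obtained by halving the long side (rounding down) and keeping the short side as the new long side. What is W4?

W1 = 512 × 724 mm (from W0 by 1 halving).
W2: ⌊724/2⌋ × 512 = 362 × 512 mm
W3: ⌊512/2⌋ × 362 = 256 × 362 mm
W4: ⌊362/2⌋ × 256 = 181 × 256 mm

181 × 256 mm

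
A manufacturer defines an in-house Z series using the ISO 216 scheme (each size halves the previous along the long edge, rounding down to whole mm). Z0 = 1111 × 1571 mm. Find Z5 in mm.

Z1 = 785 × 1111 mm (from Z0 by 1 halving).
Z2: ⌊1111/2⌋ × 785 = 555 × 785 mm
Z3: ⌊785/2⌋ × 555 = 392 × 555 mm
Z4: ⌊555/2⌋ × 392 = 277 × 392 mm
Z5: ⌊392/2⌋ × 277 = 196 × 277 mm

196 × 277 mm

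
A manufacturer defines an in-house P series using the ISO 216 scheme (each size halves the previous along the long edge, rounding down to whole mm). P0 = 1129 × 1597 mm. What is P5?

199 × 282 mm

P1: ⌊1597/2⌋ × 1129 = 798 × 1129 mm
P2: ⌊1129/2⌋ × 798 = 564 × 798 mm
P3: ⌊798/2⌋ × 564 = 399 × 564 mm
P4: ⌊564/2⌋ × 399 = 282 × 399 mm
P5: ⌊399/2⌋ × 282 = 199 × 282 mm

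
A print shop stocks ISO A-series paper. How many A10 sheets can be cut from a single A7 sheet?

8

Each ISO step halves the sheet: 1 × A7 → 2 × A8 → 4 × A9 → 8 × A10
From A7 to A10 is 3 halving steps: 2^3 = 8.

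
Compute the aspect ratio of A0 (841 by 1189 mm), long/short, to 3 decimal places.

1189 / 841 = 1.414
Matches √2 ≈ 1.414 — the ISO 216 defining ratio.

1.414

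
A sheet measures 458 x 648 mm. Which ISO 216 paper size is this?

Aspect ratio 648/458 ≈ 1.415 — close to the ISO √2 ≈ 1.414.
In the C-series (envelope sizes, between A and B): C2 = 458 × 648 mm.

C2 (458 × 648 mm)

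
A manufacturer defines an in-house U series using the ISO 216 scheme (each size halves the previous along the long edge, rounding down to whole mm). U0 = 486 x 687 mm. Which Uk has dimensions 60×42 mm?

U7

U0: 486 × 687 mm
U1: 343 × 486 mm
U2: 243 × 343 mm
U3: 171 × 243 mm
U4: 121 × 171 mm
U5: 85 × 121 mm
U6: 60 × 85 mm
U7: 42 × 60 mm
U8: 30 × 42 mm
→ matches U7.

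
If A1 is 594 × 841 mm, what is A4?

210 × 297 mm

A2: ⌊841/2⌋ × 594 = 420 × 594 mm
A3: ⌊594/2⌋ × 420 = 297 × 420 mm
A4: ⌊420/2⌋ × 297 = 210 × 297 mm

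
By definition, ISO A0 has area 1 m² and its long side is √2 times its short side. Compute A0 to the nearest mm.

841 × 1189 mm

Let the short side be w mm. Then the long side is w√2 and w · w√2 = 10⁶ mm².
w² = 10⁶/√2, so w = 1000 / 2^(1/4) ≈ 840.9 mm; long side = 1000 · 2^(1/4) ≈ 1189.2 mm.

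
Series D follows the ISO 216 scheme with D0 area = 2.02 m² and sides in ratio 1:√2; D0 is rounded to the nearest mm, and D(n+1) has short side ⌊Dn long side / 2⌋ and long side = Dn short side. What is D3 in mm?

Let D0's short side be w mm. w · w√2 = 2.02 m² = 2,020,000 mm², so w ≈ 1195.1 mm and w√2 ≈ 1690.2 mm → D0 = 1195 × 1690 mm.
D1: ⌊1690/2⌋ × 1195 = 845 × 1195 mm
D2: ⌊1195/2⌋ × 845 = 597 × 845 mm
D3: ⌊845/2⌋ × 597 = 422 × 597 mm

422 × 597 mm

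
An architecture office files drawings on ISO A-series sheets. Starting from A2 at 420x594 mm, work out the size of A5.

A3: ⌊594/2⌋ × 420 = 297 × 420 mm
A4: ⌊420/2⌋ × 297 = 210 × 297 mm
A5: ⌊297/2⌋ × 210 = 148 × 210 mm

148 × 210 mm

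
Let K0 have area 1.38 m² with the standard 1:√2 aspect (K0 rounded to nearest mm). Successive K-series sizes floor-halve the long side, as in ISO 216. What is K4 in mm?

Let K0's short side be w mm. w · w√2 = 1.38 m² = 1,380,000 mm², so w ≈ 987.8 mm and w√2 ≈ 1397.0 mm → K0 = 988 × 1397 mm.
K1: ⌊1397/2⌋ × 988 = 698 × 988 mm
K2: ⌊988/2⌋ × 698 = 494 × 698 mm
K3: ⌊698/2⌋ × 494 = 349 × 494 mm
K4: ⌊494/2⌋ × 349 = 247 × 349 mm

247 × 349 mm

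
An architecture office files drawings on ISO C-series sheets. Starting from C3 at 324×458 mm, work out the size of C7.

C4: ⌊458/2⌋ × 324 = 229 × 324 mm
C5: ⌊324/2⌋ × 229 = 162 × 229 mm
C6: ⌊229/2⌋ × 162 = 114 × 162 mm
C7: ⌊162/2⌋ × 114 = 81 × 114 mm

81 × 114 mm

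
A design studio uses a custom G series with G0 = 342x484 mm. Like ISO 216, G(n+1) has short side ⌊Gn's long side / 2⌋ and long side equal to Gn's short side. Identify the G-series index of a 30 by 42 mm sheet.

G0: 342 × 484 mm
G1: 242 × 342 mm
G2: 171 × 242 mm
G3: 121 × 171 mm
G4: 85 × 121 mm
G5: 60 × 85 mm
G6: 42 × 60 mm
G7: 30 × 42 mm
G8: 21 × 30 mm
→ matches G7.

G7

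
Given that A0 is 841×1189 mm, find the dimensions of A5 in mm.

148 × 210 mm

A1: ⌊1189/2⌋ × 841 = 594 × 841 mm
A2: ⌊841/2⌋ × 594 = 420 × 594 mm
A3: ⌊594/2⌋ × 420 = 297 × 420 mm
A4: ⌊420/2⌋ × 297 = 210 × 297 mm
A5: ⌊297/2⌋ × 210 = 148 × 210 mm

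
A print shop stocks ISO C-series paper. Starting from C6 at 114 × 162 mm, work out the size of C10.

C7: ⌊162/2⌋ × 114 = 81 × 114 mm
C8: ⌊114/2⌋ × 81 = 57 × 81 mm
C9: ⌊81/2⌋ × 57 = 40 × 57 mm
C10: ⌊57/2⌋ × 40 = 28 × 40 mm

28 × 40 mm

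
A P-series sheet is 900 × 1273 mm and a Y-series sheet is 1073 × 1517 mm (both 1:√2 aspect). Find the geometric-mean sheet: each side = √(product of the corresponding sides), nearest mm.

983 × 1390 mm

Short side: √(900 · 1073) = √965700 ≈ 982.7 → 983 mm
Long side: √(1273 · 1517) = √1931141 ≈ 1389.7 → 1390 mm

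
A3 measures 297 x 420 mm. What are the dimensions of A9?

37 × 52 mm

A4: ⌊420/2⌋ × 297 = 210 × 297 mm
A5: ⌊297/2⌋ × 210 = 148 × 210 mm
A6: ⌊210/2⌋ × 148 = 105 × 148 mm
A7: ⌊148/2⌋ × 105 = 74 × 105 mm
A8: ⌊105/2⌋ × 74 = 52 × 74 mm
A9: ⌊74/2⌋ × 52 = 37 × 52 mm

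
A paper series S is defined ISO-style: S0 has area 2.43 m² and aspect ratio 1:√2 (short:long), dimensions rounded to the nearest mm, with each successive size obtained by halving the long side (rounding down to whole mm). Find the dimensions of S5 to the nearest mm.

231 × 327 mm

Let S0's short side be w mm. w · w√2 = 2.43 m² = 2,430,000 mm², so w ≈ 1310.8 mm and w√2 ≈ 1853.8 mm → S0 = 1311 × 1854 mm.
S1: ⌊1854/2⌋ × 1311 = 927 × 1311 mm
S2: ⌊1311/2⌋ × 927 = 655 × 927 mm
S3: ⌊927/2⌋ × 655 = 463 × 655 mm
S4: ⌊655/2⌋ × 463 = 327 × 463 mm
S5: ⌊463/2⌋ × 327 = 231 × 327 mm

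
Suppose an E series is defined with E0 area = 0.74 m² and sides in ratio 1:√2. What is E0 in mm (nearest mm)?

723 × 1023 mm

Let the short side be w mm. Then w · w√2 = 0.74 m² = 740,000 mm².
w² = 740,000/√2, so w ≈ 723.4 mm; long side = w√2 ≈ 1023.0 mm.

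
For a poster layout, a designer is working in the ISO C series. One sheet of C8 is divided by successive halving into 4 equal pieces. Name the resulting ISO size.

C10

4 = 2^2, so 2 halving steps.
C8 → C9 → … → C10 after 2 steps.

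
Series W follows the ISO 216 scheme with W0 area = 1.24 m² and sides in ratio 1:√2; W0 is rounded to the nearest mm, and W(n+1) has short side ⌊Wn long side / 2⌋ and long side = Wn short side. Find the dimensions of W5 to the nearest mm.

Let W0's short side be w mm. w · w√2 = 1.24 m² = 1,240,000 mm², so w ≈ 936.4 mm and w√2 ≈ 1324.2 mm → W0 = 936 × 1324 mm.
W1: ⌊1324/2⌋ × 936 = 662 × 936 mm
W2: ⌊936/2⌋ × 662 = 468 × 662 mm
W3: ⌊662/2⌋ × 468 = 331 × 468 mm
W4: ⌊468/2⌋ × 331 = 234 × 331 mm
W5: ⌊331/2⌋ × 234 = 165 × 234 mm

165 × 234 mm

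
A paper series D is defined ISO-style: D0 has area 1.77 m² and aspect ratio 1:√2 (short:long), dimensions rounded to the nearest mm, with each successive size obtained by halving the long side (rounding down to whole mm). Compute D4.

Let D0's short side be w mm. w · w√2 = 1.77 m² = 1,770,000 mm², so w ≈ 1118.7 mm and w√2 ≈ 1582.1 mm → D0 = 1119 × 1582 mm.
D1: ⌊1582/2⌋ × 1119 = 791 × 1119 mm
D2: ⌊1119/2⌋ × 791 = 559 × 791 mm
D3: ⌊791/2⌋ × 559 = 395 × 559 mm
D4: ⌊559/2⌋ × 395 = 279 × 395 mm

279 × 395 mm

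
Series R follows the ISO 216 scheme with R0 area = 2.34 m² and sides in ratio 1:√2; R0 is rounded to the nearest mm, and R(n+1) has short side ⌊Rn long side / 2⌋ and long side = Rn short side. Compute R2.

643 × 909 mm

Let R0's short side be w mm. w · w√2 = 2.34 m² = 2,340,000 mm², so w ≈ 1286.3 mm and w√2 ≈ 1819.1 mm → R0 = 1286 × 1819 mm.
R1: ⌊1819/2⌋ × 1286 = 909 × 1286 mm
R2: ⌊1286/2⌋ × 909 = 643 × 909 mm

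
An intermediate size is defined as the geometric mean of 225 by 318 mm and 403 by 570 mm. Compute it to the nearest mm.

301 × 426 mm

Short side: √(225 · 403) = √90675 ≈ 301.1 → 301 mm
Long side: √(318 · 570) = √181260 ≈ 425.7 → 426 mm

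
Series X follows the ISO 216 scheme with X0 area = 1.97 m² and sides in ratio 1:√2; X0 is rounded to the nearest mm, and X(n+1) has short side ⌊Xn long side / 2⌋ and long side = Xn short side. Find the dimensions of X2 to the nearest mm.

590 × 834 mm

Let X0's short side be w mm. w · w√2 = 1.97 m² = 1,970,000 mm², so w ≈ 1180.3 mm and w√2 ≈ 1669.1 mm → X0 = 1180 × 1669 mm.
X1: ⌊1669/2⌋ × 1180 = 834 × 1180 mm
X2: ⌊1180/2⌋ × 834 = 590 × 834 mm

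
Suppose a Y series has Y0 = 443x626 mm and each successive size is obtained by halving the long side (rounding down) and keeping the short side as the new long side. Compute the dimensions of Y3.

156 × 221 mm

Y1: ⌊626/2⌋ × 443 = 313 × 443 mm
Y2: ⌊443/2⌋ × 313 = 221 × 313 mm
Y3: ⌊313/2⌋ × 221 = 156 × 221 mm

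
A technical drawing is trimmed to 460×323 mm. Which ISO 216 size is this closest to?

C3 (324 × 458 mm)

Aspect ratio 460/323 ≈ 1.424 — close to the ISO √2 ≈ 1.414.
In the C-series (envelope sizes, between A and B): C3 = 324 × 458 mm.
Off by 3 mm total — nearest standard size.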